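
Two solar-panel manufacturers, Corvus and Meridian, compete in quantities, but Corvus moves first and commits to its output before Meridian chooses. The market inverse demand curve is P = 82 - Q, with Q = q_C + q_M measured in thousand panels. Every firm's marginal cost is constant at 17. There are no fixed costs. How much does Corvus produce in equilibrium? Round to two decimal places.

Solve by backward induction. Given q_C, the follower Meridian maximises π_M = (82 - q_C - q_M)q_M - 17q_M.
∂π_M/∂q_M = 65 - q_C - 2q_M = 0 gives the reaction function q_M = (65 - q_C)/2.
Corvus substitutes q_M(q_C) into its own profit: π_C = q_C(82 - q_C - (65 - q_C)/2) - 17q_C = (99/2 - (1/2)q_C)q_C - 17q_C.
Maximising: ∂π_C/∂q_C = 65/2 - q_C = 0, giving q_C = 65/2.
Then q_M = (65 - 65/2)/2 = 65/4.

32.50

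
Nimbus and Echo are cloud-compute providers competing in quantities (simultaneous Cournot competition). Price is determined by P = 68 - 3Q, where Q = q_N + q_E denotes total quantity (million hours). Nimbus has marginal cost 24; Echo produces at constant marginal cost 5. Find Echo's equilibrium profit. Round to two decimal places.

Nimbus's profit: π_N = (68 - 3Q)q_N - (24q_N). Setting ∂π_N/∂q_N = 0: 44 - 6q_N - 3(q_E) = 0.
Echo's first-order condition: 63 - 6q_E - 3(q_N) = 0.
Rearranging gives the reaction functions q_N = (44 - 3q_E)/6 and q_E = (63 - 3q_N)/6.
Solving the pair: q_N = 25/9, q_E = 82/9.
Price P = 68 - 3·(107/9) = 97/3.
Echo's profit: (97/3 - 5)·(82/9) = 249.0370.

249.04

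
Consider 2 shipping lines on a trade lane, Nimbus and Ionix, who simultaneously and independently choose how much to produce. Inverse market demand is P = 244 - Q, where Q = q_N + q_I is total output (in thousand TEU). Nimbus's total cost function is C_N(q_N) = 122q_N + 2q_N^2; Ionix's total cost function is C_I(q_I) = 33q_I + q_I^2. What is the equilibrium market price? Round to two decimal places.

182.22

Nimbus's profit: π_N = (244 - Q)q_N - (122q_N + 2q_N²). Setting ∂π_N/∂q_N = 0: 122 - 6q_N - (q_I) = 0.
Ionix's first-order condition: 211 - 4q_I - (q_N) = 0.
Rearranging gives the reaction functions q_N = (122 - q_I)/6 and q_I = (211 - q_N)/4.
Solving the pair: q_N = 277/23, q_I = 1144/23.
Total output Q = 1421/23, so price P = 244 - 1421/23 = 182.2174.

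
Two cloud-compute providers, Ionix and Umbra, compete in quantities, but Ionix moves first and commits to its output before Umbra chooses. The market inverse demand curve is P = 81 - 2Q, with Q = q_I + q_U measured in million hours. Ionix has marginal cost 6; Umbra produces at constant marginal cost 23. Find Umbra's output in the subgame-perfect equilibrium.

3

Solve by backward induction. Given q_I, the follower Umbra maximises π_U = (81 - 2q_I - 2q_U)q_U - 23q_U.
∂π_U/∂q_U = 58 - 2q_I - 4q_U = 0 gives the reaction function q_U = (58 - 2q_I)/4.
The leader anticipates this reaction. Substituting into P = 81 - 2Q gives P = 52 - q_I, so π_I = (52 - q_I)q_I - 6q_I.
Leader FOC: 46 - 2q_I = 0, so q_I = 23.
Then q_U = (58 - 2·23)/4 = 3.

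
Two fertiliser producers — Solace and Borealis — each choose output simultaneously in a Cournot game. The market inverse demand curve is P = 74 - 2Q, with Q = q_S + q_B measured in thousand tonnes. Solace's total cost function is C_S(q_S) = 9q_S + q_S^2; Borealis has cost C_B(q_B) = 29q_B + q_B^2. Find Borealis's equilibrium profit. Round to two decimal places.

Solace's profit: π_S = (74 - 2Q)q_S - (9q_S + q_S²). Setting ∂π_S/∂q_S = 0: 65 - 6q_S - 2(q_B) = 0.
Borealis's profit: π_B = (74 - 2Q)q_B - (29q_B + q_B²). Setting ∂π_B/∂q_B = 0: 45 - 6q_B - 2(q_S) = 0.
So q_S = (65 - 2q_B)/6 and q_B = (45 - 2q_S)/6.
Substituting one into the other gives q_S = 75/8 and q_B = 35/8.
Price P = 74 - 2·(55/4) = 93/2.
Borealis's profit: (93/2)·(35/8) - 29·(35/8) - (35/8)² = 57.4219.

57.42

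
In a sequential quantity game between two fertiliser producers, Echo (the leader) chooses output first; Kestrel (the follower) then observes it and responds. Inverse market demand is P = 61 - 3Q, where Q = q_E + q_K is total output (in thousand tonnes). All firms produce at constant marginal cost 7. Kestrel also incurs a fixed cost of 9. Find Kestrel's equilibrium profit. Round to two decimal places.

The follower Kestrel best-responds to any q_E: π_K = (61 - 3Q)q_K - 7q_K.
Setting the follower's marginal profit to zero, 54 - 3q_E - 6q_K = 0, i.e. q_K = (54 - 3q_E)/6.
Echo substitutes q_K(q_E) into its own profit: π_E = q_E(61 - 3q_E - (54 - 3q_E)/2) - 7q_E = (34 - (3/2)q_E)q_E - 7q_E.
Leader FOC: 27 - 3q_E = 0, so q_E = 9.
Then q_K = (54 - 3·9)/6 = 9/2.
Price P = 61 - 3·(27/2) = 41/2.
Kestrel's profit: (41/2 - 7)·(9/2) - 9 = 207/4.

51.75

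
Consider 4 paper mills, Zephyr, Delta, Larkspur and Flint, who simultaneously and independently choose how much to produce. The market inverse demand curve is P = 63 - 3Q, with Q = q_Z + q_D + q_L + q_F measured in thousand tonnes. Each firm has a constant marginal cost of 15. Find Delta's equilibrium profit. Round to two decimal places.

30.72

Each firm earns π_i = (63 - 3Q)q_i - 15q_i.
First-order condition (treating rivals' output as given): 48 - 6q_i - 3·Σ_{j≠i} q_j = 0.
By symmetry each firm produces the same amount; substituting Σ_{j≠i} q_j = 3q_i yields q_i = 48/15 = 16/5.
Price P = 63 - 3·(64/5) = 123/5.
Delta's profit: (123/5 - 15)·(16/5) = 768/25.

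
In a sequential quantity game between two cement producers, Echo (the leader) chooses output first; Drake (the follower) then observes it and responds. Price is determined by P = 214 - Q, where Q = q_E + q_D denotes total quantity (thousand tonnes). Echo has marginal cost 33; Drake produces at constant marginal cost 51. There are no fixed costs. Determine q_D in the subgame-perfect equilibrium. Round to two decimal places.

31.75

Solve by backward induction. Given q_E, the follower Drake maximises π_D = (214 - q_E - q_D)q_D - 51q_D.
Follower FOC: 163 - q_E - 2q_D = 0, so q_D(q_E) = (163 - q_E)/2.
Echo substitutes q_D(q_E) into its own profit: π_E = q_E(214 - q_E - (163 - q_E)/2) - 33q_E = (265/2 - (1/2)q_E)q_E - 33q_E.
Leader FOC: 199/2 - q_E = 0, so q_E = 199/2.
Then q_D = (163 - 199/2)/2 = 127/4.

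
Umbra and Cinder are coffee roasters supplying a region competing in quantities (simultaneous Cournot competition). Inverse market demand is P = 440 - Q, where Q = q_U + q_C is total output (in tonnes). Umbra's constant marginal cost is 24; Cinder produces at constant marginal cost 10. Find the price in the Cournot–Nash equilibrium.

158

Umbra's profit: π_U = (440 - Q)q_U - (24q_U). Setting ∂π_U/∂q_U = 0: 416 - 2q_U - (q_C) = 0.
Cinder's first-order condition: 430 - 2q_C - (q_U) = 0.
Rearranging gives the reaction functions q_U = (416 - q_C)/2 and q_C = (430 - q_U)/2.
Substituting one into the other gives q_U = 134 and q_C = 148.
Total output Q = 282, so price P = 440 - 282 = 158.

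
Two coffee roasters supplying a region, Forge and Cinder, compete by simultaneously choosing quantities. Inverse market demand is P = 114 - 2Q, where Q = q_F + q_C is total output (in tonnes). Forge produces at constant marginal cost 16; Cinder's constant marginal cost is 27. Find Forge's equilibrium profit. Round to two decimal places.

Forge's profit: π_F = (114 - 2Q)q_F - (16q_F). Setting ∂π_F/∂q_F = 0: 98 - 4q_F - 2(q_C) = 0.
Cinder's profit: π_C = (114 - 2Q)q_C - (27q_C). Setting ∂π_C/∂q_C = 0: 87 - 4q_C - 2(q_F) = 0.
Rearranging gives the reaction functions q_F = (98 - 2q_C)/4 and q_C = (87 - 2q_F)/4.
Solving the pair: q_F = 109/6, q_C = 38/3.
Price P = 114 - 2·(185/6) = 157/3.
Forge's profit: (157/3 - 16)·(109/6) = 660.0556.

660.06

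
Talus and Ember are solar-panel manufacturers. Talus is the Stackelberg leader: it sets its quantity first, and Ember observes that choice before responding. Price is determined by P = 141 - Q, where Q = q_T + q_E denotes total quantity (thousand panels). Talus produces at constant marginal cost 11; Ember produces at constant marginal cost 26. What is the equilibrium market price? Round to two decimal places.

Solve by backward induction. Given q_T, the follower Ember maximises π_E = (141 - q_T - q_E)q_E - 26q_E.
∂π_E/∂q_E = 115 - q_T - 2q_E = 0 gives the reaction function q_E = (115 - q_T)/2.
The leader anticipates this reaction. Substituting into P = 141 - Q gives P = 167/2 - (1/2)q_T, so π_T = (167/2 - (1/2)q_T)q_T - 11q_T.
Maximising: ∂π_T/∂q_T = 145/2 - q_T = 0, giving q_T = 145/2.
Then q_E = (115 - 145/2)/2 = 85/4.
Total output Q = 375/4, so price P = 141 - 375/4 = 189/4.

47.25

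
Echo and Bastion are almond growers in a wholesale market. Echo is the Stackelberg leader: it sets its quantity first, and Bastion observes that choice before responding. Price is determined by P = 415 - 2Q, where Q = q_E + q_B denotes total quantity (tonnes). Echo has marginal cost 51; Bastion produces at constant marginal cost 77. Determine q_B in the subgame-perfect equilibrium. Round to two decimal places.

35.75

Solve by backward induction. Given q_E, the follower Bastion maximises π_B = (415 - 2q_E - 2q_B)q_B - 77q_B.
Setting the follower's marginal profit to zero, 338 - 2q_E - 4q_B = 0, i.e. q_B = (338 - 2q_E)/4.
Echo substitutes q_B(q_E) into its own profit: π_E = q_E(415 - 2q_E - (338 - 2q_E)/2) - 51q_E = (246 - q_E)q_E - 51q_E.
Leader FOC: 195 - 2q_E = 0, so q_E = 195/2.
Then q_B = (338 - 2·(195/2))/4 = 143/4.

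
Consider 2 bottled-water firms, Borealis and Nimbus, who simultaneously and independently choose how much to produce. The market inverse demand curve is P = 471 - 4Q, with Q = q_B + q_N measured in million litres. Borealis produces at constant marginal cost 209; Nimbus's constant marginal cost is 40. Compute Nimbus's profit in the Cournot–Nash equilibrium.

10000

Borealis's profit: π_B = (471 - 4Q)q_B - (209q_B). Setting ∂π_B/∂q_B = 0: 262 - 8q_B - 4(q_N) = 0.
Nimbus's profit: π_N = (471 - 4Q)q_N - (40q_N). Setting ∂π_N/∂q_N = 0: 431 - 8q_N - 4(q_B) = 0.
So q_B = (262 - 4q_N)/8 and q_N = (431 - 4q_B)/8.
Solving the pair: q_B = 31/4, q_N = 50.
Price P = 471 - 4·(231/4) = 240.
Nimbus's profit: (240 - 40)·50 = 10000.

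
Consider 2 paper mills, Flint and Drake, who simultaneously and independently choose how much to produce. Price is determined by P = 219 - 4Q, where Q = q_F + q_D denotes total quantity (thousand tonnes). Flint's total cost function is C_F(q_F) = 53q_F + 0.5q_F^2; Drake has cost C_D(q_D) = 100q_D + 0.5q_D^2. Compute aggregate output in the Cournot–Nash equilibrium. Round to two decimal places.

21.92

Flint's profit: π_F = (219 - 4Q)q_F - (53q_F + (1/2)q_F²). Setting ∂π_F/∂q_F = 0: 166 - 9q_F - 4(q_D) = 0.
Drake's first-order condition: 119 - 9q_D - 4(q_F) = 0.
Best responses: q_F = (166 - 4q_D)/9, q_D = (119 - 4q_F)/9.
Substituting one into the other gives q_F = 1018/65 and q_D = 407/65.
Total output Q = 1018/65 + 407/65 = 285/13.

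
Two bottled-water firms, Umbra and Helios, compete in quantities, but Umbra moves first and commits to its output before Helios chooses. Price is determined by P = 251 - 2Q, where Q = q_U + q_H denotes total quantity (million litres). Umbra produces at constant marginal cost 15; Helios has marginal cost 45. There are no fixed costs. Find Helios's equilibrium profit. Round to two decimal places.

666.13

Solve by backward induction. Given q_U, the follower Helios maximises π_H = (251 - 2q_U - 2q_H)q_H - 45q_H.
∂π_H/∂q_H = 206 - 2q_U - 4q_H = 0 gives the reaction function q_H = (206 - 2q_U)/4.
The leader anticipates this reaction. Substituting into P = 251 - 2Q gives P = 148 - q_U, so π_U = (148 - q_U)q_U - 15q_U.
The leader's first-order condition 133 - 2q_U = 0 yields q_U = 133/2.
Then q_H = (206 - 2·(133/2))/4 = 73/4.
Price P = 251 - 2·(339/4) = 163/2.
Helios's profit: (163/2 - 45)·(73/4) = 666.1250.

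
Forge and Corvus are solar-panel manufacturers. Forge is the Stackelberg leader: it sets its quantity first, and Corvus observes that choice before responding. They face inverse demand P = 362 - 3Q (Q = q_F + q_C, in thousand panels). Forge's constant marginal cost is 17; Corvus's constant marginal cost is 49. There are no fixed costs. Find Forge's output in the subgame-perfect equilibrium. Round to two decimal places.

62.83

Solve by backward induction. Given q_F, the follower Corvus maximises π_C = (362 - 3q_F - 3q_C)q_C - 49q_C.
Follower FOC: 313 - 3q_F - 6q_C = 0, so q_C(q_F) = (313 - 3q_F)/6.
The leader anticipates this reaction. Substituting into P = 362 - 3Q gives P = 411/2 - (3/2)q_F, so π_F = (411/2 - (3/2)q_F)q_F - 17q_F.
Maximising: ∂π_F/∂q_F = 377/2 - 3q_F = 0, giving q_F = 377/6.
Then q_C = (313 - 3·(377/6))/6 = 83/4.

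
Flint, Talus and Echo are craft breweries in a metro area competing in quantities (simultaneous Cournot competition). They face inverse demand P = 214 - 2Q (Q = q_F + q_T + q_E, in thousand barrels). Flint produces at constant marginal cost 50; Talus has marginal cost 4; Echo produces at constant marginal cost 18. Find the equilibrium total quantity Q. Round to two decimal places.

71.25

Flint's profit: π_F = (214 - 2Q)q_F - (50q_F). Setting ∂π_F/∂q_F = 0: 164 - 4q_F - 2(q_T + q_E) = 0.
Talus's profit: π_T = (214 - 2Q)q_T - (4q_T). Setting ∂π_T/∂q_T = 0: 210 - 4q_T - 2(q_F + q_E) = 0.
Echo's profit: π_E = (214 - 2Q)q_E - (18q_E). Setting ∂π_E/∂q_E = 0: 196 - 4q_E - 2(q_F + q_T) = 0.
Summing all 3 equations gives 570 − 8Q = 0, hence Q = 285/4.
Back-substituting: q_F = (164 − 285/2)/2 = 43/4, q_T = (210 − 285/2)/2 = 135/4, q_E = (196 − 285/2)/2 = 107/4.
Total output Q = 43/4 + 135/4 + 107/4 = 285/4.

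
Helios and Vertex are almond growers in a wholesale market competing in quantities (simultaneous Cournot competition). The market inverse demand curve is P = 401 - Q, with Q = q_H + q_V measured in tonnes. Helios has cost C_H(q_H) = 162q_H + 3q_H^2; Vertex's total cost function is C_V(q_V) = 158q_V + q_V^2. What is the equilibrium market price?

323

Helios's profit: π_H = (401 - Q)q_H - (162q_H + 3q_H²). Setting ∂π_H/∂q_H = 0: 239 - 8q_H - (q_V) = 0.
Vertex's first-order condition: 243 - 4q_V - (q_H) = 0.
Rearranging gives the reaction functions q_H = (239 - q_V)/8 and q_V = (243 - q_H)/4.
Substituting one into the other gives q_H = 23 and q_V = 55.
Total output Q = 78, so price P = 401 - 78 = 323.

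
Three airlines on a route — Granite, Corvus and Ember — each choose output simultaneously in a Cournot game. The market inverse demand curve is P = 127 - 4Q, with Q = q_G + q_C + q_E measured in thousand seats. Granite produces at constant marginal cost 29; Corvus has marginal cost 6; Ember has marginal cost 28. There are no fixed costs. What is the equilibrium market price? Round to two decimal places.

47.50

Granite's profit: π_G = (127 - 4Q)q_G - (29q_G). Setting ∂π_G/∂q_G = 0: 98 - 8q_G - 4(q_C + q_E) = 0.
Corvus's profit: π_C = (127 - 4Q)q_C - (6q_C). Setting ∂π_C/∂q_C = 0: 121 - 8q_C - 4(q_G + q_E) = 0.
Ember's first-order condition: 99 - 8q_E - 4(q_G + q_C) = 0.
Adding the 3 conditions: 318 − 8Q − 8Q = 0, i.e. Q = 159/8.
Back-substituting: q_G = (98 − 159/2)/4 = 37/8, q_C = (121 − 159/2)/4 = 83/8, q_E = (99 − 159/2)/4 = 39/8.
Total output Q = 159/8, so price P = 127 - 4·(159/8) = 95/2.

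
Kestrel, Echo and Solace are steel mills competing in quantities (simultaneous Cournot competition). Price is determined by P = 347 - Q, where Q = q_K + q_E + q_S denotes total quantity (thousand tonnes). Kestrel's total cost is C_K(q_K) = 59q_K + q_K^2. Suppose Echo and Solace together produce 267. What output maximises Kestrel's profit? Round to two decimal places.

With rivals' combined output fixed at 267, Kestrel's profit is π_K = (347 - 267 - q_K)q_K - (59q_K + q_K²) = (80 - q_K)q_K - (59q_K + q_K²).
∂π_K/∂q_K = 21 - 4q_K = 0, so q_K = 21/4.

5.25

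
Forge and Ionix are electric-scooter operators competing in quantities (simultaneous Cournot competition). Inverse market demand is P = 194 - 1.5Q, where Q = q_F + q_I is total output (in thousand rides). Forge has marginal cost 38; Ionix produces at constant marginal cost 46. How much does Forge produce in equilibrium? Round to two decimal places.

36.44

Forge's profit: π_F = (194 - 1.5Q)q_F - (38q_F). Setting ∂π_F/∂q_F = 0: 156 - 3q_F - (3/2)(q_I) = 0.
Ionix's profit: π_I = (194 - 1.5Q)q_I - (46q_I). Setting ∂π_I/∂q_I = 0: 148 - 3q_I - (3/2)(q_F) = 0.
So q_F = (156 - (3/2)q_I)/3 and q_I = (148 - (3/2)q_F)/3.
Solving the pair: q_F = 328/9, q_I = 280/9.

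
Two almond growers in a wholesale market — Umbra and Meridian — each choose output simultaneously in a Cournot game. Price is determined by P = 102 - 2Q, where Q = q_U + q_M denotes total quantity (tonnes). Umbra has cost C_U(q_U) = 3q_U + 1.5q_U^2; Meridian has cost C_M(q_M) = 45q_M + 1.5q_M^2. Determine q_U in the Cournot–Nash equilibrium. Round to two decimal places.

Umbra's profit: π_U = (102 - 2Q)q_U - (3q_U + (3/2)q_U²). Setting ∂π_U/∂q_U = 0: 99 - 7q_U - 2(q_M) = 0.
Meridian's first-order condition: 57 - 7q_M - 2(q_U) = 0.
Rearranging gives the reaction functions q_U = (99 - 2q_M)/7 and q_M = (57 - 2q_U)/7.
Solving the pair: q_U = 193/15, q_M = 67/15.

12.87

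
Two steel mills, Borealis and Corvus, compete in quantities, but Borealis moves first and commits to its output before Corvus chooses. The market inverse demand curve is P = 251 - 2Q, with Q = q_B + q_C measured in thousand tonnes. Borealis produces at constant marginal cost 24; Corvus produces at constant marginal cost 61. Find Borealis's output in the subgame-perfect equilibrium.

The follower Corvus best-responds to any q_B: π_C = (251 - 2Q)q_C - 61q_C.
∂π_C/∂q_C = 190 - 2q_B - 4q_C = 0 gives the reaction function q_C = (190 - 2q_B)/4.
The leader anticipates this reaction. Substituting into P = 251 - 2Q gives P = 156 - q_B, so π_B = (156 - q_B)q_B - 24q_B.
The leader's first-order condition 132 - 2q_B = 0 yields q_B = 66.
Then q_C = (190 - 2·66)/4 = 29/2.

66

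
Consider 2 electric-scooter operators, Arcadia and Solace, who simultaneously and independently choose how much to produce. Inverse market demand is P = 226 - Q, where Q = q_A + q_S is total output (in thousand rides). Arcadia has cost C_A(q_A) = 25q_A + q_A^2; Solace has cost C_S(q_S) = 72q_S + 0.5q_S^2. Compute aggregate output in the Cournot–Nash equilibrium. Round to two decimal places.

78.55

Arcadia's profit: π_A = (226 - Q)q_A - (25q_A + q_A²). Setting ∂π_A/∂q_A = 0: 201 - 4q_A - (q_S) = 0.
Solace's first-order condition: 154 - 3q_S - (q_A) = 0.
Rearranging gives the reaction functions q_A = (201 - q_S)/4 and q_S = (154 - q_A)/3.
Solving the pair: q_A = 449/11, q_S = 415/11.
Total output Q = 449/11 + 415/11 = 864/11.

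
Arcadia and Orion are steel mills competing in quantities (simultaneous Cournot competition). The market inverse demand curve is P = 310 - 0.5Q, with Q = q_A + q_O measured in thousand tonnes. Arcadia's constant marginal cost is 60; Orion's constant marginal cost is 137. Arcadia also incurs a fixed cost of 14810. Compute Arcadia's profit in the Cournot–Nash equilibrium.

Arcadia's profit: π_A = (310 - 0.5Q)q_A - (60q_A). Setting ∂π_A/∂q_A = 0: 250 - q_A - (1/2)(q_O) = 0.
Orion's first-order condition: 173 - q_O - (1/2)(q_A) = 0.
Rearranging gives the reaction functions q_A = (250 - (1/2)q_O) and q_O = (173 - (1/2)q_A).
Solving the pair: q_A = 218, q_O = 64.
Price P = 310 - (1/2)·282 = 169.
Arcadia's profit: (169 - 60)·218 - 14810 = 8952.

8952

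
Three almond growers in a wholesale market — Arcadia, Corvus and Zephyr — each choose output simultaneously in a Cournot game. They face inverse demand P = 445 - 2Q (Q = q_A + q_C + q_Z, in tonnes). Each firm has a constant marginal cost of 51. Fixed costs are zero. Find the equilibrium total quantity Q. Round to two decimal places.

A representative firm's profit is π_i = q_i(445 - 2Q) - 51q_i.
First-order condition (treating rivals' output as given): 394 - 4q_i - 2·Σ_{j≠i} q_j = 0.
With identical firms every q_j equals q_i, so Σ_{j≠i} q_j = 2q_i and 394 = 8q_i, giving q_i = 197/4.
Total output Q = 197/4 + 197/4 + 197/4 = 591/4.

147.75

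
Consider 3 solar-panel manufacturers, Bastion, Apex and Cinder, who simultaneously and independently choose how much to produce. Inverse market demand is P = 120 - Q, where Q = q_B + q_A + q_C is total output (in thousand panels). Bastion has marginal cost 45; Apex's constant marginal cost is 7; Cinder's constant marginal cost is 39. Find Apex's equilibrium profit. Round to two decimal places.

Bastion's profit: π_B = (120 - Q)q_B - (45q_B). Setting ∂π_B/∂q_B = 0: 75 - 2q_B - (q_A + q_C) = 0.
Apex's first-order condition: 113 - 2q_A - (q_B + q_C) = 0.
Cinder's first-order condition: 81 - 2q_C - (q_B + q_A) = 0.
Adding the 3 first-order conditions: 269 − 4Q = 0, so Q = 269/4.
Back-substituting: q_B = (75 − 269/4) = 31/4, q_A = (113 − 269/4) = 183/4, q_C = (81 − 269/4) = 55/4.
Price P = 120 - 269/4 = 211/4.
Apex's profit: (211/4 - 7)·(183/4) = 2093.0625.

2093.06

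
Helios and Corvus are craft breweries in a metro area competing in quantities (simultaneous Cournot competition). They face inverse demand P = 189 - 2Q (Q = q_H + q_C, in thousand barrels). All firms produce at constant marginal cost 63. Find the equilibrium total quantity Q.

42

A representative firm's profit is π_i = q_i(189 - 2Q) - 63q_i.
First-order condition (treating rivals' output as given): 126 - 4q_i - 2q_j = 0.
By symmetry each firm produces the same amount; substituting q_j = q_i yields q_i = 126/6 = 21.
Total output Q = 21 + 21 = 42.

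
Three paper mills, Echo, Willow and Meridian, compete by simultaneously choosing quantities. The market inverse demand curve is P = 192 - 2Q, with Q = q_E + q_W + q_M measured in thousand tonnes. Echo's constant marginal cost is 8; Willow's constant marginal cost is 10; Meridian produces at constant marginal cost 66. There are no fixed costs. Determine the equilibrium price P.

69

Echo's profit: π_E = (192 - 2Q)q_E - (8q_E). Setting ∂π_E/∂q_E = 0: 184 - 4q_E - 2(q_W + q_M) = 0.
Willow's profit: π_W = (192 - 2Q)q_W - (10q_W). Setting ∂π_W/∂q_W = 0: 182 - 4q_W - 2(q_E + q_M) = 0.
Meridian's profit: π_M = (192 - 2Q)q_M - (66q_M). Setting ∂π_M/∂q_M = 0: 126 - 4q_M - 2(q_E + q_W) = 0.
Adding the 3 first-order conditions: 492 − 8Q = 0, so Q = 123/2.
Back-substituting: q_E = (184 − 123)/2 = 61/2, q_W = (182 − 123)/2 = 59/2, q_M = (126 − 123)/2 = 3/2.
Total output Q = 123/2, so price P = 192 - 2·(123/2) = 69.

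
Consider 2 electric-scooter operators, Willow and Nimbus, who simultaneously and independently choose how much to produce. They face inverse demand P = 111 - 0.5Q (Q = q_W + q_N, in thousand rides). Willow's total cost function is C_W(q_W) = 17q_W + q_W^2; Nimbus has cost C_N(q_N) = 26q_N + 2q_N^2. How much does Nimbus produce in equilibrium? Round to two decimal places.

Willow's profit: π_W = (111 - 0.5Q)q_W - (17q_W + q_W²). Setting ∂π_W/∂q_W = 0: 94 - 3q_W - (1/2)(q_N) = 0.
Nimbus's first-order condition: 85 - 5q_N - (1/2)(q_W) = 0.
Best responses: q_W = (94 - (1/2)q_N)/3, q_N = (85 - (1/2)q_W)/5.
Solving the pair: q_W = 1710/59, q_N = 832/59.

14.10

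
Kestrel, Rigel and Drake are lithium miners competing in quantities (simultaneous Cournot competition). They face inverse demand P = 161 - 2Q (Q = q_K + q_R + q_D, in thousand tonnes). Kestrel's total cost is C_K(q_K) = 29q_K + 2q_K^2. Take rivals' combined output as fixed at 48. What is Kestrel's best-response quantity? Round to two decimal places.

With rivals' combined output fixed at 48, Kestrel's profit is π_K = (161 - 2·48 - 2q_K)q_K - (29q_K + 2q_K²) = (65 - 2q_K)q_K - (29q_K + 2q_K²).
∂π_K/∂q_K = 36 - 8q_K = 0, so q_K = 9/2.

4.50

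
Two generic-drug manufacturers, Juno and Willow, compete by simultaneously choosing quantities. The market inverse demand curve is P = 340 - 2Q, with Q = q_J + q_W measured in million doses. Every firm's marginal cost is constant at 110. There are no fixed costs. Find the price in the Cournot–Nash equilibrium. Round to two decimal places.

A representative firm's profit is π_i = q_i(340 - 2Q) - 110q_i.
Setting ∂π_i/∂q_i = 0 with rivals' quantities fixed: 230 - 4q_i - 2q_j = 0.
By symmetry each firm produces the same amount; substituting q_j = q_i yields q_i = 230/6 = 115/3.
Total output Q = 230/3, so price P = 340 - 2·(230/3) = 560/3.

186.67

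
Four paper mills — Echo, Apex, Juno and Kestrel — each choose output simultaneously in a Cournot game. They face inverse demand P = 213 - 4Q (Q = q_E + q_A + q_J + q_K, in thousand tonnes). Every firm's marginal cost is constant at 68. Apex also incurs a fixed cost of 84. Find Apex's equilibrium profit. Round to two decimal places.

126.25

Each firm earns π_i = (213 - 4Q)q_i - 68q_i.
Setting ∂π_i/∂q_i = 0 with rivals' quantities fixed: 145 - 8q_i - 4·Σ_{j≠i} q_j = 0.
With identical firms every q_j equals q_i, so Σ_{j≠i} q_j = 3q_i and 145 = 20q_i, giving q_i = 29/4.
Price P = 213 - 4·29 = 97.
Apex's profit: (97 - 68)·(29/4) - 84 = 505/4.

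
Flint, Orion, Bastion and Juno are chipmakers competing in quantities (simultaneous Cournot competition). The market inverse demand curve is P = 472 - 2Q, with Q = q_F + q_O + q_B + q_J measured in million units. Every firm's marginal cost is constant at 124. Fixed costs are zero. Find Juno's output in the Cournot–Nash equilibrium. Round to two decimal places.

34.80

A representative firm's profit is π_i = q_i(472 - 2Q) - 124q_i.
Setting ∂π_i/∂q_i = 0 with rivals' quantities fixed: 348 - 4q_i - 2·Σ_{j≠i} q_j = 0.
With identical firms every q_j equals q_i, so Σ_{j≠i} q_j = 3q_i and 348 = 10q_i, giving q_i = 174/5.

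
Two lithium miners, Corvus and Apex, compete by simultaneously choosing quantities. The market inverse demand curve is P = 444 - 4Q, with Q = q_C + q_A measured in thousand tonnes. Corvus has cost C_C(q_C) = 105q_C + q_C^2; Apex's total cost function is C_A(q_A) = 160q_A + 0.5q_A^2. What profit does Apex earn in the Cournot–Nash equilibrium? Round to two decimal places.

Corvus's profit: π_C = (444 - 4Q)q_C - (105q_C + q_C²). Setting ∂π_C/∂q_C = 0: 339 - 10q_C - 4(q_A) = 0.
Apex's profit: π_A = (444 - 4Q)q_A - (160q_A + (1/2)q_A²). Setting ∂π_A/∂q_A = 0: 284 - 9q_A - 4(q_C) = 0.
Best responses: q_C = (339 - 4q_A)/10, q_A = (284 - 4q_C)/9.
Solving the pair: q_C = 1915/74, q_A = 742/37.
Price P = 444 - 4·45.9324 = 260.2703.
Apex's profit: 260.2703·(742/37) - 160·(742/37) - (1/2)(742/37)² = 1809.7429.

1809.74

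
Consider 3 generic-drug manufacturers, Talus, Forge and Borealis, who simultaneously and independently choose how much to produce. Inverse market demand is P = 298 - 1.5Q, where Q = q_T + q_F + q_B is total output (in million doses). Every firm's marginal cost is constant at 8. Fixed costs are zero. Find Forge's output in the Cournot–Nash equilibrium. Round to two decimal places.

Each firm earns π_i = (298 - 1.5Q)q_i - 8q_i.
First-order condition (treating rivals' output as given): 290 - 3q_i - (3/2)·Σ_{j≠i} q_j = 0.
By symmetry each firm produces the same amount; substituting Σ_{j≠i} q_j = 2q_i yields q_i = 290/6 = 145/3.

48.33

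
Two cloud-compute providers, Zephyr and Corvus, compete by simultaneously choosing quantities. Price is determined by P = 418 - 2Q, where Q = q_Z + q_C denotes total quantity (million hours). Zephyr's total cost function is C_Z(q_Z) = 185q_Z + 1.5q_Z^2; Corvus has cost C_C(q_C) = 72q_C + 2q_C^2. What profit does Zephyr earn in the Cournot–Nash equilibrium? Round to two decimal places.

1777.94

Zephyr's profit: π_Z = (418 - 2Q)q_Z - (185q_Z + (3/2)q_Z²). Setting ∂π_Z/∂q_Z = 0: 233 - 7q_Z - 2(q_C) = 0.
Corvus's first-order condition: 346 - 8q_C - 2(q_Z) = 0.
So q_Z = (233 - 2q_C)/7 and q_C = (346 - 2q_Z)/8.
Solving the pair: q_Z = 293/13, q_C = 489/13.
Price P = 418 - 2·(782/13) = 297.6923.
Zephyr's profit: 297.6923·(293/13) - 185·(293/13) - (3/2)(293/13)² = 1777.9379.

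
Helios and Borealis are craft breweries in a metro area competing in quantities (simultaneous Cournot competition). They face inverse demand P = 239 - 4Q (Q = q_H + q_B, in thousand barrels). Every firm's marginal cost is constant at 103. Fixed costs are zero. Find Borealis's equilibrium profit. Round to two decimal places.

A representative firm's profit is π_i = q_i(239 - 4Q) - 103q_i.
First-order condition (treating rivals' output as given): 136 - 8q_i - 4q_j = 0.
By symmetry each firm produces the same amount; substituting q_j = q_i yields q_i = 136/12 = 34/3.
Price P = 239 - 4·(68/3) = 445/3.
Borealis's profit: (445/3 - 103)·(34/3) = 513.7778.

513.78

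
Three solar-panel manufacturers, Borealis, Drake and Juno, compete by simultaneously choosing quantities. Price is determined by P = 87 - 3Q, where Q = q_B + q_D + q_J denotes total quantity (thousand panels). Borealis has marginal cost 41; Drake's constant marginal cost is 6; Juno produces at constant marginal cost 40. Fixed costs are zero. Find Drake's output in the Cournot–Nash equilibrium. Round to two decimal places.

Borealis's profit: π_B = (87 - 3Q)q_B - (41q_B). Setting ∂π_B/∂q_B = 0: 46 - 6q_B - 3(q_D + q_J) = 0.
Drake's first-order condition: 81 - 6q_D - 3(q_B + q_J) = 0.
Juno's profit: π_J = (87 - 3Q)q_J - (40q_J). Setting ∂π_J/∂q_J = 0: 47 - 6q_J - 3(q_B + q_D) = 0.
Adding the 3 conditions: 174 − 6Q − 6Q = 0, i.e. Q = 29/2.
Back-substituting: q_B = (46 − 87/2)/3 = 5/6, q_D = (81 − 87/2)/3 = 25/2, q_J = (47 − 87/2)/3 = 7/6.

12.50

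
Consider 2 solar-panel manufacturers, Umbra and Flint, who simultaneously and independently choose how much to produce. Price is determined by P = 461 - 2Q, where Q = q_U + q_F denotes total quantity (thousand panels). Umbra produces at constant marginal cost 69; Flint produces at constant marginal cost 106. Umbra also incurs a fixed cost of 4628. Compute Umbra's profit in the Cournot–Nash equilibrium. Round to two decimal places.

Umbra's profit: π_U = (461 - 2Q)q_U - (69q_U). Setting ∂π_U/∂q_U = 0: 392 - 4q_U - 2(q_F) = 0.
Flint's first-order condition: 355 - 4q_F - 2(q_U) = 0.
So q_U = (392 - 2q_F)/4 and q_F = (355 - 2q_U)/4.
Substituting one into the other gives q_U = 143/2 and q_F = 53.
Price P = 461 - 2·(249/2) = 212.
Umbra's profit: (212 - 69)·(143/2) - 4628 = 5596.5000.

5596.50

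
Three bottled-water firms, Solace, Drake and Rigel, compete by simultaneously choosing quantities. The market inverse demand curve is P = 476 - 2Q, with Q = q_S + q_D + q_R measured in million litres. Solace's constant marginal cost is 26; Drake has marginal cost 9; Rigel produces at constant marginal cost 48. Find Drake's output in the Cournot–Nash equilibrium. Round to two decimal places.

Solace's profit: π_S = (476 - 2Q)q_S - (26q_S). Setting ∂π_S/∂q_S = 0: 450 - 4q_S - 2(q_D + q_R) = 0.
Drake's profit: π_D = (476 - 2Q)q_D - (9q_D). Setting ∂π_D/∂q_D = 0: 467 - 4q_D - 2(q_S + q_R) = 0.
Rigel's profit: π_R = (476 - 2Q)q_R - (48q_R). Setting ∂π_R/∂q_R = 0: 428 - 4q_R - 2(q_S + q_D) = 0.
Adding the 3 conditions: 1345 − 4Q − 4Q = 0, i.e. Q = 1345/8.
Back-substituting: q_S = (450 − 1345/4)/2 = 455/8, q_D = (467 − 1345/4)/2 = 523/8, q_R = (428 − 1345/4)/2 = 367/8.

65.38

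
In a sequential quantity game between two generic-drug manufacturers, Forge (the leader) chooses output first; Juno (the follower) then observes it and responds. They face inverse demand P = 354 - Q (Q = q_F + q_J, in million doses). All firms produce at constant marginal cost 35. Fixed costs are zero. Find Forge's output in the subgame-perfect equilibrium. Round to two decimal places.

Solve by backward induction. Given q_F, the follower Juno maximises π_J = (354 - q_F - q_J)q_J - 35q_J.
Follower FOC: 319 - q_F - 2q_J = 0, so q_J(q_F) = (319 - q_F)/2.
Forge substitutes q_J(q_F) into its own profit: π_F = q_F(354 - q_F - (319 - q_F)/2) - 35q_F = (389/2 - (1/2)q_F)q_F - 35q_F.
The leader's first-order condition 319/2 - q_F = 0 yields q_F = 319/2.
Then q_J = (319 - 319/2)/2 = 319/4.

159.50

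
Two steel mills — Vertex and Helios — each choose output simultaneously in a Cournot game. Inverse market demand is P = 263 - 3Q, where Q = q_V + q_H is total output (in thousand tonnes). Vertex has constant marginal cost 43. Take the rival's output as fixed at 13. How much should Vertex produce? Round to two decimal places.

30.17

With the rival's output fixed at 13, Vertex's profit is π_V = (263 - 3·13 - 3q_V)q_V - (43q_V) = (224 - 3q_V)q_V - (43q_V).
∂π_V/∂q_V = 181 - 6q_V = 0, so q_V = 181/6.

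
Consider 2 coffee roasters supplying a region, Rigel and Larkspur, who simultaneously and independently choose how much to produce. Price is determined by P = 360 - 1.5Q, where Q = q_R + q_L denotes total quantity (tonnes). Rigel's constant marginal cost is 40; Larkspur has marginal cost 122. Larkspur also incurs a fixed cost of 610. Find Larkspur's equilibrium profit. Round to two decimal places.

1192.67

Rigel's profit: π_R = (360 - 1.5Q)q_R - (40q_R). Setting ∂π_R/∂q_R = 0: 320 - 3q_R - (3/2)(q_L) = 0.
Larkspur's first-order condition: 238 - 3q_L - (3/2)(q_R) = 0.
Rearranging gives the reaction functions q_R = (320 - (3/2)q_L)/3 and q_L = (238 - (3/2)q_R)/3.
Solving the pair: q_R = 268/3, q_L = 104/3.
Price P = 360 - (3/2)·124 = 174.
Larkspur's profit: (174 - 122)·(104/3) - 610 = 1192.6667.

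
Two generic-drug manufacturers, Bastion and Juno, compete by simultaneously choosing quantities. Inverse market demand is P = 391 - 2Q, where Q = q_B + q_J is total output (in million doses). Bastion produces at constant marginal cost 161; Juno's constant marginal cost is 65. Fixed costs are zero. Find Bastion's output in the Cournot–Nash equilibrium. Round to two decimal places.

Bastion's profit: π_B = (391 - 2Q)q_B - (161q_B). Setting ∂π_B/∂q_B = 0: 230 - 4q_B - 2(q_J) = 0.
Juno's profit: π_J = (391 - 2Q)q_J - (65q_J). Setting ∂π_J/∂q_J = 0: 326 - 4q_J - 2(q_B) = 0.
So q_B = (230 - 2q_J)/4 and q_J = (326 - 2q_B)/4.
Solving the pair: q_B = 67/3, q_J = 211/3.

22.33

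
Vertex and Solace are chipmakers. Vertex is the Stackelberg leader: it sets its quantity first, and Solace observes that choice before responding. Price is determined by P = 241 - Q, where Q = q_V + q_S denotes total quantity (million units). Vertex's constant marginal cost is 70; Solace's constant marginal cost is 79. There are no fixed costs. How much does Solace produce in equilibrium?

36

The follower Solace best-responds to any q_V: π_S = (241 - Q)q_S - 79q_S.
∂π_S/∂q_S = 162 - q_V - 2q_S = 0 gives the reaction function q_S = (162 - q_V)/2.
The leader anticipates this reaction. Substituting into P = 241 - Q gives P = 160 - (1/2)q_V, so π_V = (160 - (1/2)q_V)q_V - 70q_V.
Leader FOC: 90 - q_V = 0, so q_V = 90.
Then q_S = (162 - 90)/2 = 36.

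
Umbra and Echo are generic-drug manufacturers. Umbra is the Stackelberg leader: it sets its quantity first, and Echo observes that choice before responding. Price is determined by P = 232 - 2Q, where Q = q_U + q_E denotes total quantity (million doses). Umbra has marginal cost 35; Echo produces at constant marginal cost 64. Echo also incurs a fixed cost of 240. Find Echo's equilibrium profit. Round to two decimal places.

Solve by backward induction. Given q_U, the follower Echo maximises π_E = (232 - 2q_U - 2q_E)q_E - 64q_E.
Follower FOC: 168 - 2q_U - 4q_E = 0, so q_E(q_U) = (168 - 2q_U)/4.
The leader anticipates this reaction. Substituting into P = 232 - 2Q gives P = 148 - q_U, so π_U = (148 - q_U)q_U - 35q_U.
Leader FOC: 113 - 2q_U = 0, so q_U = 113/2.
Then q_E = (168 - 2·(113/2))/4 = 55/4.
Price P = 232 - 2·(281/4) = 183/2.
Echo's profit: (183/2 - 64)·(55/4) - 240 = 1105/8.

138.13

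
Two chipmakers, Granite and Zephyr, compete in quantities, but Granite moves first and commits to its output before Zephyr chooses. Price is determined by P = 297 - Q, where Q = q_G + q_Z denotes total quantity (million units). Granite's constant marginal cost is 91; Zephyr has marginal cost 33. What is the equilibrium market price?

128

The follower Zephyr best-responds to any q_G: π_Z = (297 - Q)q_Z - 33q_Z.
Follower FOC: 264 - q_G - 2q_Z = 0, so q_Z(q_G) = (264 - q_G)/2.
The leader anticipates this reaction. Substituting into P = 297 - Q gives P = 165 - (1/2)q_G, so π_G = (165 - (1/2)q_G)q_G - 91q_G.
The leader's first-order condition 74 - q_G = 0 yields q_G = 74.
Then q_Z = (264 - 74)/2 = 95.
Total output Q = 169, so price P = 297 - 169 = 128.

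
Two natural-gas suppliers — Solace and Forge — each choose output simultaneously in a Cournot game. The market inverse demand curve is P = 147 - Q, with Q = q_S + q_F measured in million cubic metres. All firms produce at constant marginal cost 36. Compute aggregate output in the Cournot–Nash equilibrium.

A representative firm's profit is π_i = q_i(147 - Q) - 36q_i.
Setting ∂π_i/∂q_i = 0 with rivals' quantities fixed: 111 - 2q_i - q_j = 0.
By symmetry each firm produces the same amount; substituting q_j = q_i yields q_i = 111/3 = 37.
Total output Q = 37 + 37 = 74.

74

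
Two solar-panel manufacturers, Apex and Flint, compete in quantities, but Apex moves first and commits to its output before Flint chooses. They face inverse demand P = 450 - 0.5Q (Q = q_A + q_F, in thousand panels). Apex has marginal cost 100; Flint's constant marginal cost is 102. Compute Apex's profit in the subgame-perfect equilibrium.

Solve by backward induction. Given q_A, the follower Flint maximises π_F = (450 - (1/2)q_A - (1/2)q_F)q_F - 102q_F.
Follower FOC: 348 - (1/2)q_A - q_F = 0, so q_F(q_A) = (348 - (1/2)q_A).
Apex substitutes q_F(q_A) into its own profit: π_A = q_A(450 - (1/2)q_A - (348 - (1/2)q_A)/2) - 100q_A = (276 - (1/4)q_A)q_A - 100q_A.
Maximising: ∂π_A/∂q_A = 176 - (1/2)q_A = 0, giving q_A = 352.
Then q_F = (348 - (1/2)·352) = 172.
Price P = 450 - (1/2)·524 = 188.
Apex's profit: (188 - 100)·352 = 30976.

30976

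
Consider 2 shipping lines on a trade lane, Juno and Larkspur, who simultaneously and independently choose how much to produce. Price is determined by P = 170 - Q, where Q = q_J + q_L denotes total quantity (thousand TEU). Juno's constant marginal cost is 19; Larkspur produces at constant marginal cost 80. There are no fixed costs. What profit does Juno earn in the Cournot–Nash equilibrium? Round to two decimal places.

4993.78

Juno's profit: π_J = (170 - Q)q_J - (19q_J). Setting ∂π_J/∂q_J = 0: 151 - 2q_J - (q_L) = 0.
Larkspur's first-order condition: 90 - 2q_L - (q_J) = 0.
Best responses: q_J = (151 - q_L)/2, q_L = (90 - q_J)/2.
Solving the pair: q_J = 212/3, q_L = 29/3.
Price P = 170 - 241/3 = 269/3.
Juno's profit: (269/3 - 19)·(212/3) = 4993.7778.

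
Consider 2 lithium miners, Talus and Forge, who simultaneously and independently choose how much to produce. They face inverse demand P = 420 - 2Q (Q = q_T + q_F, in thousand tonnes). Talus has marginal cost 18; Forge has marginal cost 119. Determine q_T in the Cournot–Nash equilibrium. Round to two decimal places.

83.83

Talus's profit: π_T = (420 - 2Q)q_T - (18q_T). Setting ∂π_T/∂q_T = 0: 402 - 4q_T - 2(q_F) = 0.
Forge's profit: π_F = (420 - 2Q)q_F - (119q_F). Setting ∂π_F/∂q_F = 0: 301 - 4q_F - 2(q_T) = 0.
Best responses: q_T = (402 - 2q_F)/4, q_F = (301 - 2q_T)/4.
Substituting one into the other gives q_T = 503/6 and q_F = 100/3.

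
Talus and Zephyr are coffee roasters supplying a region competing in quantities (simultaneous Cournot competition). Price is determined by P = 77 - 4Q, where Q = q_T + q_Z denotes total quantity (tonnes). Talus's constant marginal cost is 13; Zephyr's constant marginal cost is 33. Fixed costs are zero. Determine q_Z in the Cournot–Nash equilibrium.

2

Talus's profit: π_T = (77 - 4Q)q_T - (13q_T). Setting ∂π_T/∂q_T = 0: 64 - 8q_T - 4(q_Z) = 0.
Zephyr's profit: π_Z = (77 - 4Q)q_Z - (33q_Z). Setting ∂π_Z/∂q_Z = 0: 44 - 8q_Z - 4(q_T) = 0.
So q_T = (64 - 4q_Z)/8 and q_Z = (44 - 4q_T)/8.
Substituting one into the other gives q_T = 7 and q_Z = 2.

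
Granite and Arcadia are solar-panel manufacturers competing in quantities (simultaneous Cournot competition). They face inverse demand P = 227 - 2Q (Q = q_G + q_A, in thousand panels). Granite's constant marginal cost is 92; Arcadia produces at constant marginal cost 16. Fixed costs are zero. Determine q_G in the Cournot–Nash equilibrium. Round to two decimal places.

Granite's profit: π_G = (227 - 2Q)q_G - (92q_G). Setting ∂π_G/∂q_G = 0: 135 - 4q_G - 2(q_A) = 0.
Arcadia's first-order condition: 211 - 4q_A - 2(q_G) = 0.
Rearranging gives the reaction functions q_G = (135 - 2q_A)/4 and q_A = (211 - 2q_G)/4.
Substituting one into the other gives q_G = 59/6 and q_A = 287/6.

9.83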